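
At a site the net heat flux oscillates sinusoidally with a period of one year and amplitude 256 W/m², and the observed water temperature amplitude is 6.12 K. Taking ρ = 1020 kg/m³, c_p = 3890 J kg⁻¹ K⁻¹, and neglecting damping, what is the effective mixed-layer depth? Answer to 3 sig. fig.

ω = 2π / 3.15×10^7 s = 1.99×10^-7 s⁻¹.
Required C = F₀ / (A ω) = 256 / (6.12 × 1.99×10^-7) = 2.10×10^8 J/(m²·K).
D = C / (ρ c_p) = 2.10×10^8 / (1020 × 3890) = 52.9 m.

52.9 m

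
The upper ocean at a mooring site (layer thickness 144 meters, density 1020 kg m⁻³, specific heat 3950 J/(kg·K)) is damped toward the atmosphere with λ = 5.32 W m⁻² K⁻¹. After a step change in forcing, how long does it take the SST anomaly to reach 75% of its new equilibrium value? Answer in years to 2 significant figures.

4.8 years

Areal heat capacity C = ρ c_p D = 1020 × 3950 × 144 = 5.80×10^8 J/(m^2 K).
τ = C / λ = 5.80×10^8 / 5.32 = 1.09×10^8 s.
Fraction reached: 1 − e^(−t/τ) = 0.75 ⇒ t = −τ ln(1 − 0.75) = τ × 1.39.
t = 1.51×10^8 s = 4.79 years.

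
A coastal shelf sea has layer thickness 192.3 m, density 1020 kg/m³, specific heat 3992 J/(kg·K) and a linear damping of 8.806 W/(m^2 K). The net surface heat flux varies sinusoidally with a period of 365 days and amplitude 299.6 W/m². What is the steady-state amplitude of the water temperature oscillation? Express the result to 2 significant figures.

1.9 K

Areal heat capacity C = ρ c_p D = 1020 × 3992 × 192.3 = 7.83×10^8 J/(m²·K).
Angular frequency ω = 2π / T = 2π / 3.15×10^7 s = 1.99×10^-7 s⁻¹.
√((Cω)² + λ²) = √((156)² + 8.806²) = 156 W/(m²·K).
Amplitude A = F₀ / √((Cω)²+λ²) = 299.6 / 156 = 1.92 K.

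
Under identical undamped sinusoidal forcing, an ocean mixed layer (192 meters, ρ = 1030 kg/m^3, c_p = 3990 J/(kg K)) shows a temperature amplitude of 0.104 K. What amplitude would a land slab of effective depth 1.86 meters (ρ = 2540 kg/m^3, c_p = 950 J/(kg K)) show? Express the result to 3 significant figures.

C_ocean = 7.89×10^8 J/(m²·K); C_land = 4.49×10^6 J/(m²·K).
A ∝ 1/C ⇒ A_land = A_ocean × C_ocean/C_land = 0.104 × 176 = 18.3 K.

18.3 K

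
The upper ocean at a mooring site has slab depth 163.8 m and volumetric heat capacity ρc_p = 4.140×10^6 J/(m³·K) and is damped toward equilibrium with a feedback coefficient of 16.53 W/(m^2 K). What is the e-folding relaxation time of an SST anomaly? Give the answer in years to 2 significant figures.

1.3 years

Areal heat capacity C = ρc_p × D = 4.140×10^6 × 163.8 = 6.78×10^8 J/(m^2 K).
Relaxation time τ = C / λ = 6.78×10^8 / 16.53 = 4.10×10^7 s.
In years: 4.10×10^7 s / (3.156×10^7 s/year) = 1.30 years.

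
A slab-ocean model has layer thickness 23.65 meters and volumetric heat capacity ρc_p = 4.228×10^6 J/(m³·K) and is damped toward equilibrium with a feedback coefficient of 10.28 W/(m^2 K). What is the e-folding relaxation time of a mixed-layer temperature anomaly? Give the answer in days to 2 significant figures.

Areal heat capacity C = ρc_p × D = 4.228×10^6 × 23.65 = 1.00×10^8 J/(m²·K).
Relaxation time τ = C / λ = 1.00×10^8 / 10.28 = 9.73×10^6 s.
In days: 9.73×10^6 s / (86400 s/day) = 113 days.

110 days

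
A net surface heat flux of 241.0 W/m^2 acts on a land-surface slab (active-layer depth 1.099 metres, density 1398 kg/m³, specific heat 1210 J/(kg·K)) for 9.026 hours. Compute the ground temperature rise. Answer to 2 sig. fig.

4.2 K

Areal heat capacity C = ρ c_p D = 1398 × 1210 × 1.099 = 1.86×10^6 J m⁻² K⁻¹.
Net heat input Q = F Δt = 241.0 × (9.026 hours × 3600 s/hour) = 7.83×10^6 J/m².
ΔT = Q / C = 7.83×10^6 / 1.86×10^6 = 4.21 K.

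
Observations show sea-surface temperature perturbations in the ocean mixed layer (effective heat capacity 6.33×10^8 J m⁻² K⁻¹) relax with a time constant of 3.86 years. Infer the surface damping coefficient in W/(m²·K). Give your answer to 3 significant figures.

5.20

Areal heat capacity C = 6.33×10^8 J m⁻² K⁻¹ (given).
τ = 3.86 years = 1.22×10^8 s.
λ = C / τ = 6.33×10^8 / 1.22×10^8 = 5.20 W/(m²·K).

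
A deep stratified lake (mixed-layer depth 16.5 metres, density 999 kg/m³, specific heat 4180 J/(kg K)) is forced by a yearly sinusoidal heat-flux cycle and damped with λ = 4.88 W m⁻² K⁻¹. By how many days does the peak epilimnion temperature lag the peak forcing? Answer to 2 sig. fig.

Areal heat capacity C = ρ c_p D = 999 × 4180 × 16.5 = 6.89×10^7 J/(m^2 K).
ω = 2π / 3.15×10^7 s = 1.99×10^-7 s⁻¹.
Phase lag φ = arctan(Cω/λ) = arctan(13.7/4.88) = 1.23 rad.
Time lag = φ / ω = 1.23 / 1.99×10^-7 = 6.17×10^6 s = 71.4 days.

71 days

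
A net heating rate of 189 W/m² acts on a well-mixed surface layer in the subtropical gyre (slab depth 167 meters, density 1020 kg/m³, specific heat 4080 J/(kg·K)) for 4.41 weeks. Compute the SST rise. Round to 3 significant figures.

0.725 K

Areal heat capacity C = ρ c_p D = 1020 × 4080 × 167 = 6.95×10^8 J m⁻² K⁻¹.
Net heat input Q = F Δt = 189 × (4.41 weeks × 6.048×10^5 s/week) = 5.04×10^8 J/m².
ΔT = Q / C = 5.04×10^8 / 6.95×10^8 = 0.725 K.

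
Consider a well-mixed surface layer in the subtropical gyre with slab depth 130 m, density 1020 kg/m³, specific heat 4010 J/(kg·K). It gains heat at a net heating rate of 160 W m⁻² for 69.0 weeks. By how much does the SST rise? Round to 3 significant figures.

12.6 K

Areal heat capacity C = ρ c_p D = 1020 × 4010 × 130 = 5.32×10^8 J/(m²·K).
Net heat input Q = F Δt = 160 × (69.0 weeks × 6.048×10^5 s/week) = 6.68×10^9 J/m².
ΔT = Q / C = 6.68×10^9 / 5.32×10^8 = 12.6 K.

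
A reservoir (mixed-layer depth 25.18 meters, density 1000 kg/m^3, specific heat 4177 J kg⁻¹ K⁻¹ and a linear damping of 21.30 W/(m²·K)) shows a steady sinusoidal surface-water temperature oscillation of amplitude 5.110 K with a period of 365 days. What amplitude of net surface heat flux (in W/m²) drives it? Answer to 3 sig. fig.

Areal heat capacity C = ρ c_p D = 1000 × 4177 × 25.18 = 1.05×10^8 J/(m²·K).
ω = 2π / 3.15×10^7 s = 1.99×10^-7 s⁻¹.
√((Cω)² + λ²) = √((21.0)² + 21.30²) = 29.9 W/(m²·K).
F₀ = A × √((Cω)²+λ²) = 5.110 × 29.9 = 153 W/m².

153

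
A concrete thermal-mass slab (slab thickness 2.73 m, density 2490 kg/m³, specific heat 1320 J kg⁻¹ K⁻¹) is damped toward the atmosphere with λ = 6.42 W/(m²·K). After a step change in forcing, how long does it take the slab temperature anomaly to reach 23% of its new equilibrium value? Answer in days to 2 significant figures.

4.2 days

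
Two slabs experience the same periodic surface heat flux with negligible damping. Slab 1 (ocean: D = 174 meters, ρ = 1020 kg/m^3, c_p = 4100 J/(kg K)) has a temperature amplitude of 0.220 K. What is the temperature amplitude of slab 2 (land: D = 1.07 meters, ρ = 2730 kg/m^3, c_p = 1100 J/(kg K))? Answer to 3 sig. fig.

49.8 K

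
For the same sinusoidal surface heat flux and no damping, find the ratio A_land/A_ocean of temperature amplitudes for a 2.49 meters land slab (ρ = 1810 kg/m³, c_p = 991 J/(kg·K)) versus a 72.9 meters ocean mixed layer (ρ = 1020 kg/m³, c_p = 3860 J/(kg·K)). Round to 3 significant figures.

64.3

C_ocean = 1020 × 3860 × 72.9 = 2.87×10^8 J/(m²·K).
C_land = 1810 × 991 × 2.49 = 4.47×10^6 J/(m²·K).
Undamped amplitude ∝ 1/C, so A_land/A_ocean = C_ocean/C_land = 64.3.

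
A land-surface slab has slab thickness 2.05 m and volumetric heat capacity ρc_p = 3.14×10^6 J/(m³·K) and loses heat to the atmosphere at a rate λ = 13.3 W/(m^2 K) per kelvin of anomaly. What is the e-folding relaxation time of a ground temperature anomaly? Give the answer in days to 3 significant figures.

5.60 days

Areal heat capacity C = ρc_p × D = 3.14×10^6 × 2.05 = 6.44×10^6 J/(m^2 K).
Relaxation time τ = C / λ = 6.44×10^6 / 13.3 = 4.84×10^5 s.
In days: 4.84×10^5 s / (86400 s/day) = 5.60 days.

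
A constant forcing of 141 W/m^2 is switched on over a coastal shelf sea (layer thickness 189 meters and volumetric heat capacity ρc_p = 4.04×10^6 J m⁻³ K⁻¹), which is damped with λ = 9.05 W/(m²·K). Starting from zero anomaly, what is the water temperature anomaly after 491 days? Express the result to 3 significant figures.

6.16 K

Areal heat capacity C = ρc_p × D = 4.04×10^6 × 189 = 7.64×10^8 J/(m^2 K).
τ = C / λ = 7.64×10^8 / 9.05 = 8.44×10^7 s.
Equilibrium anomaly ΔT_eq = F / λ = 141 / 9.05 = 15.6 K.
t = 491 days = 4.24×10^7 s, so t/τ = 0.503.
ΔT(t) = ΔT_eq (1 − e^(−t/τ)) = 15.6 × (1 − e^−0.503) = 6.16 K.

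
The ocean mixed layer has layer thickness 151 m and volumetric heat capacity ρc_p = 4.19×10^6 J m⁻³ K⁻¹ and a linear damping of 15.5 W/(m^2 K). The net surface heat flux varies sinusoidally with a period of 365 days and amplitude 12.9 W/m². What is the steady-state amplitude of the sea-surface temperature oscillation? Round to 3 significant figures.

Areal heat capacity C = ρc_p × D = 4.19×10^6 × 151 = 6.33×10^8 J/(m²·K).
Angular frequency ω = 2π / T = 2π / 3.15×10^7 s = 1.99×10^-7 s⁻¹.
√((Cω)² + λ²) = √((126)² + 15.5²) = 127 W/(m²·K).
Amplitude A = F₀ / √((Cω)²+λ²) = 12.9 / 127 = 0.102 K.

0.102 K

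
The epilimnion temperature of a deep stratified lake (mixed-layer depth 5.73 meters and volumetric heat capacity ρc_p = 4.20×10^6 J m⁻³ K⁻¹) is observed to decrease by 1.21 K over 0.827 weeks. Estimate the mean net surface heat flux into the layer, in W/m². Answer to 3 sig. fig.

Areal heat capacity C = ρc_p × D = 4.20×10^6 × 5.73 = 2.41×10^7 J m⁻² K⁻¹.
Required heat per unit area: Q = C ΔT = 2.41×10^7 × -1.21 = -2.91×10^7 J/m².
Flux F = Q / Δt = -2.91×10^7 / 5.00×10^5 s = -58.2 W/m².

-58.2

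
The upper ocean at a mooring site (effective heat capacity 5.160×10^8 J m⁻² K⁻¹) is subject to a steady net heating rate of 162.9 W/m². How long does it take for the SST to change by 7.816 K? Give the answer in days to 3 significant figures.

287 days

Areal heat capacity C = 5.160×10^8 J m⁻² K⁻¹ (given).
Time required: Δt = C ΔT / F = 5.16×10^8 × 7.816 / 162.9 = 2.48×10^7 s.
In days: 2.48×10^7 s / (86400 s/day) = 287 days.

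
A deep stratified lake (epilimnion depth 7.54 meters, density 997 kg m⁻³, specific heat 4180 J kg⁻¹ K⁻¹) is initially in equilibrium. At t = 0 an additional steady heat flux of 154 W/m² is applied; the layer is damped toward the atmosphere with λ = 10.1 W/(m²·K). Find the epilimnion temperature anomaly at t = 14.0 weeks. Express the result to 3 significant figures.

Areal heat capacity C = ρ c_p D = 997 × 4180 × 7.54 = 3.14×10^7 J/(m^2 K).
τ = C / λ = 3.14×10^7 / 10.1 = 3.11×10^6 s.
Equilibrium anomaly ΔT_eq = F / λ = 154 / 10.1 = 15.2 K.
t = 14.0 weeks = 8.47×10^6 s, so t/τ = 2.72.
ΔT(t) = ΔT_eq (1 − e^(−t/τ)) = 15.2 × (1 − e^−2.72) = 14.2 K.

14.2 K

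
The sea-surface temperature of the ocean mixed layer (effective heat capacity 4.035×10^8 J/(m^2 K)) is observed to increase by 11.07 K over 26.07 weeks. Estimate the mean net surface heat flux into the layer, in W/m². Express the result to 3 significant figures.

283

Areal heat capacity C = 4.035×10^8 J/(m^2 K) (given).
Required heat per unit area: Q = C ΔT = 4.03×10^8 × 11.07 = 4.47×10^9 J/m².
Flux F = Q / Δt = 4.47×10^9 / 1.58×10^7 s = 283 W/m².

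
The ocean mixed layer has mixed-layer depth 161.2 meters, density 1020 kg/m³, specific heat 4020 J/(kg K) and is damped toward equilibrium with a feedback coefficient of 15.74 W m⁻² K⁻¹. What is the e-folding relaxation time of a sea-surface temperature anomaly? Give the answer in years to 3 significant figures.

1.33 years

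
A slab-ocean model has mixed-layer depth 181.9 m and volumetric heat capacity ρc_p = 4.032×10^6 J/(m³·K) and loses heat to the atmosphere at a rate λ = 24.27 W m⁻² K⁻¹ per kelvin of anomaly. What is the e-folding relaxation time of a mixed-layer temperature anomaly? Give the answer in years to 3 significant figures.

0.958 years

Areal heat capacity C = ρc_p × D = 4.032×10^6 × 181.9 = 7.33×10^8 J m⁻² K⁻¹.
Relaxation time τ = C / λ = 7.33×10^8 / 24.27 = 3.02×10^7 s.
In years: 3.02×10^7 s / (3.156×10^7 s/year) = 0.958 years.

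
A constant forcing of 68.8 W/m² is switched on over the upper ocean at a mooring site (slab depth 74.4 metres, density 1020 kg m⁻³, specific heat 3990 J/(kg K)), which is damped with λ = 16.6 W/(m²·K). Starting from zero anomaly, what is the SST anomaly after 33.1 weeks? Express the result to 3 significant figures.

Areal heat capacity C = ρ c_p D = 1020 × 3990 × 74.4 = 3.03×10^8 J m⁻² K⁻¹.
τ = C / λ = 3.03×10^8 / 16.6 = 1.82×10^7 s.
Equilibrium anomaly ΔT_eq = F / λ = 68.8 / 16.6 = 4.14 K.
t = 33.1 weeks = 2.00×10^7 s, so t/τ = 1.10.
ΔT(t) = ΔT_eq (1 − e^(−t/τ)) = 4.14 × (1 − e^−1.10) = 2.76 K.

2.76 K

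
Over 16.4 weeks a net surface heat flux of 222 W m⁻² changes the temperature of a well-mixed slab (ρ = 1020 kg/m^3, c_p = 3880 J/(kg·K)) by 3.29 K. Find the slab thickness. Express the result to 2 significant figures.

170 m

Heat input Q = F Δt = 222 × 9.92×10^6 s = 2.20×10^9 J/m².
Required areal heat capacity C = Q / ΔT = 6.69×10^8 J/(m²·K).
Depth D = C / (ρ c_p) = 6.69×10^8 / (1020 × 3880) = 169 m.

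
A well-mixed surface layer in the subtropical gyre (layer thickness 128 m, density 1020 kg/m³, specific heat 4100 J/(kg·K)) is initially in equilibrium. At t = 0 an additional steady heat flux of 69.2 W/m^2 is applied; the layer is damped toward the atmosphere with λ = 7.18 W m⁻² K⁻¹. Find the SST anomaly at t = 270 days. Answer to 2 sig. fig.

2.6 K

Areal heat capacity C = ρ c_p D = 1020 × 4100 × 128 = 5.35×10^8 J/(m²·K).
τ = C / λ = 5.35×10^8 / 7.18 = 7.46×10^7 s.
Equilibrium anomaly ΔT_eq = F / λ = 69.2 / 7.18 = 9.64 K.
t = 270 days = 2.33×10^7 s, so t/τ = 0.313.
ΔT(t) = ΔT_eq (1 − e^(−t/τ)) = 9.64 × (1 − e^−0.313) = 2.59 K.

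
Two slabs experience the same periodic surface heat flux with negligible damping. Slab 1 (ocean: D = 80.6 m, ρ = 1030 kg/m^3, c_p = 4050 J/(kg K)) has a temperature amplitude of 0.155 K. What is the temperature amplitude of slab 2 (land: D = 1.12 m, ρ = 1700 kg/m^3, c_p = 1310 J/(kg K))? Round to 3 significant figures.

20.9 K

C_ocean = 3.36×10^8 J/(m²·K); C_land = 2.49×10^6 J/(m²·K).
A ∝ 1/C ⇒ A_land = A_ocean × C_ocean/C_land = 0.155 × 135 = 20.9 K.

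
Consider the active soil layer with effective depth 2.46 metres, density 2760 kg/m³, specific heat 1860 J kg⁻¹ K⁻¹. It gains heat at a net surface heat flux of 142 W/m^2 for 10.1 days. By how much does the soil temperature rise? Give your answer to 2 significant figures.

Areal heat capacity C = ρ c_p D = 2760 × 1860 × 2.46 = 1.26×10^7 J m⁻² K⁻¹.
Net heat input Q = F Δt = 142 × (10.1 days × 86400 s/day) = 1.24×10^8 J/m².
ΔT = Q / C = 1.24×10^8 / 1.26×10^7 = 9.81 K.

9.8 K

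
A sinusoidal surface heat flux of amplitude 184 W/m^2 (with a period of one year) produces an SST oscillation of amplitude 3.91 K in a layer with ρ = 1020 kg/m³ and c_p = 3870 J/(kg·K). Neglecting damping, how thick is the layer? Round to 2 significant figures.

ω = 2π / 3.15×10^7 s = 1.99×10^-7 s⁻¹.
Required C = F₀ / (A ω) = 184 / (3.91 × 1.99×10^-7) = 2.36×10^8 J/(m²·K).
D = C / (ρ c_p) = 2.36×10^8 / (1020 × 3870) = 59.8 m.

60 m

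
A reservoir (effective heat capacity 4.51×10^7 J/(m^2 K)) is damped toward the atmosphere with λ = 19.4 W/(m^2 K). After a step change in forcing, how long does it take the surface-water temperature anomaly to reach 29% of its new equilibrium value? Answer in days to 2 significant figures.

9.2 days

Areal heat capacity C = 4.51×10^7 J/(m^2 K) (given).
τ = C / λ = 4.51×10^7 / 19.4 = 2.32×10^6 s.
Fraction reached: 1 − e^(−t/τ) = 0.29 ⇒ t = −τ ln(1 − 0.29) = τ × 0.342.
t = 7.96×10^5 s = 9.22 days.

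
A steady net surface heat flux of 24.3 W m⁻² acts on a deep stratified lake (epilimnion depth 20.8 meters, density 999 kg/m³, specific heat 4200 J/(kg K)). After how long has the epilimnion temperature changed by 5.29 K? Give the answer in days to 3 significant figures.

220 days

Areal heat capacity C = ρ c_p D = 999 × 4200 × 20.8 = 8.73×10^7 J/(m^2 K).
Time required: Δt = C ΔT / F = 8.73×10^7 × 5.29 / 24.3 = 1.90×10^7 s.
In days: 1.90×10^7 s / (86400 s/day) = 220 days.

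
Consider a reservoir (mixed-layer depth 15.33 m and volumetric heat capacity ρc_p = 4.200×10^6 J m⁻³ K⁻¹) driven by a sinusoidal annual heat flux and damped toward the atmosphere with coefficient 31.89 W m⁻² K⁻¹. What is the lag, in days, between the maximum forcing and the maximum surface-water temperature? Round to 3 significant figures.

22.2 days

Areal heat capacity C = ρc_p × D = 4.200×10^6 × 15.33 = 6.44×10^7 J/(m²·K).
ω = 2π / 3.15×10^7 s = 1.99×10^-7 s⁻¹.
Phase lag φ = arctan(Cω/λ) = arctan(12.8/31.89) = 0.382 rad.
Time lag = φ / ω = 0.382 / 1.99×10^-7 = 1.92×10^6 s = 22.2 days.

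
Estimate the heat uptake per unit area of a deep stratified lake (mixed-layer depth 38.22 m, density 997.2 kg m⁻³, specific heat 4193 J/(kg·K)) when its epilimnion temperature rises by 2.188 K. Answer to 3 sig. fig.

3.50×10^8

Areal heat capacity C = ρ c_p D = 997.2 × 4193 × 38.22 = 1.60×10^8 J/(m^2 K).
ΔQ = C ΔT = 1.60×10^8 × 2.188 = 3.50×10^8 J/m².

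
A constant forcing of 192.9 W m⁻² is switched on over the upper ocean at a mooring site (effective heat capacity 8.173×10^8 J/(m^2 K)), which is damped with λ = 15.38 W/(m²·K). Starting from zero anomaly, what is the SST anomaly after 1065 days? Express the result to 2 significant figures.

10 K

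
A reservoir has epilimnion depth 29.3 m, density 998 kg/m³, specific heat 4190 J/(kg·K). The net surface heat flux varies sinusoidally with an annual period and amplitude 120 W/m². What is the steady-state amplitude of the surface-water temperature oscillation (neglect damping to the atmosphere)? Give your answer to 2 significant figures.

4.9 K

Areal heat capacity C = ρ c_p D = 998 × 4190 × 29.3 = 1.23×10^8 J/(m^2 K).
Angular frequency ω = 2π / T = 2π / 3.15×10^7 s = 1.99×10^-7 s⁻¹.
Cω = 1.23×10^8 × 1.99×10^-7 = 24.4 W/(m²·K).
Amplitude A = F₀ / (Cω) = 120 / 24.4 = 4.92 K.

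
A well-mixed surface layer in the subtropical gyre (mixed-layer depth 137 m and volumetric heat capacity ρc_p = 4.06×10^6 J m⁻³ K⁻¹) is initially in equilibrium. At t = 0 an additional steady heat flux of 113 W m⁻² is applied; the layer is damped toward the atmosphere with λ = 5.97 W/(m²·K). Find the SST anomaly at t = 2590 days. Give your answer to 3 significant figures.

17.2 K

Areal heat capacity C = ρc_p × D = 4.06×10^6 × 137 = 5.56×10^8 J/(m^2 K).
τ = C / λ = 5.56×10^8 / 5.97 = 9.32×10^7 s.
Equilibrium anomaly ΔT_eq = F / λ = 113 / 5.97 = 18.9 K.
t = 2590 days = 2.24×10^8 s, so t/τ = 2.40.
ΔT(t) = ΔT_eq (1 − e^(−t/τ)) = 18.9 × (1 − e^−2.40) = 17.2 K.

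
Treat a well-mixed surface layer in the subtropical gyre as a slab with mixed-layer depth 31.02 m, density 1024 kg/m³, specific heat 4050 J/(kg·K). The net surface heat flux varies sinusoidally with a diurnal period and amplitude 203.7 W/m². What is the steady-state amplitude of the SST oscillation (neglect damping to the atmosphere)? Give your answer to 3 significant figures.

Areal heat capacity C = ρ c_p D = 1024 × 4050 × 31.02 = 1.29×10^8 J/(m²·K).
Angular frequency ω = 2π / T = 2π / 86400 s = 7.27×10^-5 s⁻¹.
Cω = 1.29×10^8 × 7.27×10^-5 = 9360 W/(m²·K).
Amplitude A = F₀ / (Cω) = 203.7 / 9360 = 0.0218 K.

0.0218 K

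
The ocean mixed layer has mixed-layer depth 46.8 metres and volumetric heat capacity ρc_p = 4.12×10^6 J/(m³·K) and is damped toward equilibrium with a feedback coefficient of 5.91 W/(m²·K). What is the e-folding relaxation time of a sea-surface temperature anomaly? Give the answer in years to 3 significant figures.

Areal heat capacity C = ρc_p × D = 4.12×10^6 × 46.8 = 1.93×10^8 J/(m^2 K).
Relaxation time τ = C / λ = 1.93×10^8 / 5.91 = 3.26×10^7 s.
In years: 3.26×10^7 s / (3.156×10^7 s/year) = 1.03 years.

1.03 years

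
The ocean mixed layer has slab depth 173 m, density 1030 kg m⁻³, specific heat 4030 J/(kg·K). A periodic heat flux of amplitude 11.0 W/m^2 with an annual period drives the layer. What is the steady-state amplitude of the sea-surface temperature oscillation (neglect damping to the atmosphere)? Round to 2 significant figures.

0.077 K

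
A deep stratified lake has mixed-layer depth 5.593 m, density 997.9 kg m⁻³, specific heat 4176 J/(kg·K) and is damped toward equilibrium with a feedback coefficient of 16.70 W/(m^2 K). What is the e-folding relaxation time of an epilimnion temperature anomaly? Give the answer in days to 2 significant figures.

Areal heat capacity C = ρ c_p D = 997.9 × 4176 × 5.593 = 2.33×10^7 J m⁻² K⁻¹.
Relaxation time τ = C / λ = 2.33×10^7 / 16.70 = 1.40×10^6 s.
In days: 1.40×10^6 s / (86400 s/day) = 16.2 days.

16 days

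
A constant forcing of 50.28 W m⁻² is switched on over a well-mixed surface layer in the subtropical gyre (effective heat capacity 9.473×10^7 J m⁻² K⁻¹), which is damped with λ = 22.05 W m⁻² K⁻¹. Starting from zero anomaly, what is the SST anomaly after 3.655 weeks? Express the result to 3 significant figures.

Areal heat capacity C = 9.473×10^7 J m⁻² K⁻¹ (given).
τ = C / λ = 9.47×10^7 / 22.05 = 4.30×10^6 s.
Equilibrium anomaly ΔT_eq = F / λ = 50.28 / 22.05 = 2.28 K.
t = 3.655 weeks = 2.21×10^6 s, so t/τ = 0.515.
ΔT(t) = ΔT_eq (1 − e^(−t/τ)) = 2.28 × (1 − e^−0.515) = 0.917 K.

0.917 K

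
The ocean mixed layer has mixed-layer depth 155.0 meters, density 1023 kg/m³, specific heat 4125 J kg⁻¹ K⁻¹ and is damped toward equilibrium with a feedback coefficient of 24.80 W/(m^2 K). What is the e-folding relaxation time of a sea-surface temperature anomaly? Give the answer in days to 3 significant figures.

Areal heat capacity C = ρ c_p D = 1023 × 4125 × 155.0 = 6.54×10^8 J/(m^2 K).
Relaxation time τ = C / λ = 6.54×10^8 / 24.80 = 2.64×10^7 s.
In days: 2.64×10^7 s / (86400 s/day) = 305 days.

305 days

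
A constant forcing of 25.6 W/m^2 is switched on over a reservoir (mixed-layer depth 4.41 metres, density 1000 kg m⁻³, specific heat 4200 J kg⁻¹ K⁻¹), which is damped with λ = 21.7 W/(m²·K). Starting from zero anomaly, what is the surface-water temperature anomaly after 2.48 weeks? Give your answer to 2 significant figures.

Areal heat capacity C = ρ c_p D = 1000 × 4200 × 4.41 = 1.85×10^7 J m⁻² K⁻¹.
τ = C / λ = 1.85×10^7 / 21.7 = 8.54×10^5 s.
Equilibrium anomaly ΔT_eq = F / λ = 25.6 / 21.7 = 1.18 K.
t = 2.48 weeks = 1.50×10^6 s, so t/τ = 1.76.
ΔT(t) = ΔT_eq (1 − e^(−t/τ)) = 1.18 × (1 − e^−1.76) = 0.976 K.

0.98 K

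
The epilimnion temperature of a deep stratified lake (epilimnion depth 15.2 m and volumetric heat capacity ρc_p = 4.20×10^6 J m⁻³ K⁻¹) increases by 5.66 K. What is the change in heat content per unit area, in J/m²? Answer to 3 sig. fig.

Areal heat capacity C = ρc_p × D = 4.20×10^6 × 15.2 = 6.38×10^7 J/(m^2 K).
ΔQ = C ΔT = 6.38×10^7 × 5.66 = 3.61×10^8 J/m².

3.61×10^8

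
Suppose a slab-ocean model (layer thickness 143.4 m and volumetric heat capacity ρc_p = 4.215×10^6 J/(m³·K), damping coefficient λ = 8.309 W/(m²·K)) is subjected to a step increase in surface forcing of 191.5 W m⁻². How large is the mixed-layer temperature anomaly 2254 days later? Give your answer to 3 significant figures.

21.5 K

Areal heat capacity C = ρc_p × D = 4.215×10^6 × 143.4 = 6.04×10^8 J/(m²·K).
τ = C / λ = 6.04×10^8 / 8.309 = 7.27×10^7 s.
Equilibrium anomaly ΔT_eq = F / λ = 191.5 / 8.309 = 23.0 K.
t = 2254 days = 1.95×10^8 s, so t/τ = 2.68.
ΔT(t) = ΔT_eq (1 − e^(−t/τ)) = 23.0 × (1 − e^−2.68) = 21.5 K.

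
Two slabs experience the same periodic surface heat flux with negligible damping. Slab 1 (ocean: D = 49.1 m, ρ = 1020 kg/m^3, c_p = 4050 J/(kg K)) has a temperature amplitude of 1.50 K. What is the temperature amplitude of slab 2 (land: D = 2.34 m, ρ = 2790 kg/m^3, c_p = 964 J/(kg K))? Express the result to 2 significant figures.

48 K

C_ocean = 2.03×10^8 J/(m²·K); C_land = 6.29×10^6 J/(m²·K).
A ∝ 1/C ⇒ A_land = A_ocean × C_ocean/C_land = 1.50 × 32.2 = 48.3 K.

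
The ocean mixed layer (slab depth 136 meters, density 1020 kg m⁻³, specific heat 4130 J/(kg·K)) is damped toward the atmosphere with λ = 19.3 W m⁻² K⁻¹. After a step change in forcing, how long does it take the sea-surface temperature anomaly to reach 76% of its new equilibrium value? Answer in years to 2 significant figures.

1.3 years

Areal heat capacity C = ρ c_p D = 1020 × 4130 × 136 = 5.73×10^8 J/(m²·K).
τ = C / λ = 5.73×10^8 / 19.3 = 2.97×10^7 s.
Fraction reached: 1 − e^(−t/τ) = 0.76 ⇒ t = −τ ln(1 − 0.76) = τ × 1.43.
t = 4.24×10^7 s = 1.34 years.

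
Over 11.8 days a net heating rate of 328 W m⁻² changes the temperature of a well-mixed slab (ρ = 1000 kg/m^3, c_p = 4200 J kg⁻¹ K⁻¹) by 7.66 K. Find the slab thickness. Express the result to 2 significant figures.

Heat input Q = F Δt = 328 × 1.02×10^6 s = 3.34×10^8 J/m².
Required areal heat capacity C = Q / ΔT = 4.37×10^7 J/(m²·K).
Depth D = C / (ρ c_p) = 4.37×10^7 / (1000 × 4200) = 10.4 m.

10 m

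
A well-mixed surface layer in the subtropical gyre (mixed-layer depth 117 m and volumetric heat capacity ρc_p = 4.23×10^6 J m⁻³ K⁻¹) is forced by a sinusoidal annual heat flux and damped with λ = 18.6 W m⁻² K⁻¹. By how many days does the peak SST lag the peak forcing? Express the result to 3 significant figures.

80.4 days

Areal heat capacity C = ρc_p × D = 4.23×10^6 × 117 = 4.95×10^8 J/(m^2 K).
ω = 2π / 3.15×10^7 s = 1.99×10^-7 s⁻¹.
Phase lag φ = arctan(Cω/λ) = arctan(98.6/18.6) = 1.38 rad.
Time lag = φ / ω = 1.38 / 1.99×10^-7 = 6.95×10^6 s = 80.4 days.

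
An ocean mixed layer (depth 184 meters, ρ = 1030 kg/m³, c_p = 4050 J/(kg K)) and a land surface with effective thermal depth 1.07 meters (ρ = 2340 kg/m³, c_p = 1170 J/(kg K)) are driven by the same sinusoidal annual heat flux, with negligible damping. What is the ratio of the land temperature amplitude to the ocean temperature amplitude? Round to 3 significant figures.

262

C_ocean = 1030 × 4050 × 184 = 7.68×10^8 J/(m²·K).
C_land = 2340 × 1170 × 1.07 = 2.93×10^6 J/(m²·K).
Undamped amplitude ∝ 1/C, so A_land/A_ocean = C_ocean/C_land = 262.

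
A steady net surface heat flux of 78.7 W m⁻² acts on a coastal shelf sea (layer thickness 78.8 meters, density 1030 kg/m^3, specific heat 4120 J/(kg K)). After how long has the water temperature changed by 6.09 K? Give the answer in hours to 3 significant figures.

Areal heat capacity C = ρ c_p D = 1030 × 4120 × 78.8 = 3.34×10^8 J/(m²·K).
Time required: Δt = C ΔT / F = 3.34×10^8 × 6.09 / 78.7 = 2.59×10^7 s.
In hours: 2.59×10^7 s / (3600 s/hour) = 7190 hours.

7190 hours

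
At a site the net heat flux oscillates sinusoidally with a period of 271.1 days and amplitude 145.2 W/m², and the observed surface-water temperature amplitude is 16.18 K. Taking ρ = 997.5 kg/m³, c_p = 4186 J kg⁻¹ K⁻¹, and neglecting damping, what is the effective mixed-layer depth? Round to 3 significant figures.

ω = 2π / 2.34×10^7 s = 2.68×10^-7 s⁻¹.
Required C = F₀ / (A ω) = 145.2 / (16.18 × 2.68×10^-7) = 3.35×10^7 J/(m²·K).
D = C / (ρ c_p) = 3.35×10^7 / (997.5 × 4186) = 8.01 m.

8.01 m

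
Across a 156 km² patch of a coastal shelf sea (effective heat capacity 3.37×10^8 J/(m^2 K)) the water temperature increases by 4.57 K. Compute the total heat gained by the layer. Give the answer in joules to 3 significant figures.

Areal heat capacity C = 3.37×10^8 J/(m^2 K) (given).
Heat per unit area: q = C ΔT = 3.37×10^8 × 4.57 = 1.54×10^9 J/m².
Total heat: Q = q × A = 1.54×10^9 × (156 × 10⁶ m²) = 2.40×10^17 J.

2.40×10^17 J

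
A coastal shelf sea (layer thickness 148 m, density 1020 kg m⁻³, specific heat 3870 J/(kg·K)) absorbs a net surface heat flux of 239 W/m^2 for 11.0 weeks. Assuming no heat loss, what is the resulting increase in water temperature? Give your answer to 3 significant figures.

2.72 K

Areal heat capacity C = ρ c_p D = 1020 × 3870 × 148 = 5.84×10^8 J/(m²·K).
Net heat input Q = F Δt = 239 × (11.0 weeks × 6.048×10^5 s/week) = 1.59×10^9 J/m².
ΔT = Q / C = 1.59×10^9 / 5.84×10^8 = 2.72 K.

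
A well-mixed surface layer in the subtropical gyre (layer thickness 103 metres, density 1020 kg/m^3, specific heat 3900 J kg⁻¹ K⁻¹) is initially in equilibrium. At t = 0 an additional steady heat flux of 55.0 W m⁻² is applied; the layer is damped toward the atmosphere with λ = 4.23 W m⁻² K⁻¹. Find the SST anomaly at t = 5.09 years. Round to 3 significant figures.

Areal heat capacity C = ρ c_p D = 1020 × 3900 × 103 = 4.10×10^8 J m⁻² K⁻¹.
τ = C / λ = 4.10×10^8 / 4.23 = 9.69×10^7 s.
Equilibrium anomaly ΔT_eq = F / λ = 55.0 / 4.23 = 13.0 K.
t = 5.09 years = 1.61×10^8 s, so t/τ = 1.66.
ΔT(t) = ΔT_eq (1 − e^(−t/τ)) = 13.0 × (1 − e^−1.66) = 10.5 K.

10.5 K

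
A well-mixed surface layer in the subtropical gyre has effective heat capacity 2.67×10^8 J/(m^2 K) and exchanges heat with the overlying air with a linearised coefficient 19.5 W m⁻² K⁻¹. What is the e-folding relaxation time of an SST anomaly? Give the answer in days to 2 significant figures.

160 days

Areal heat capacity C = 2.67×10^8 J/(m^2 K) (given).
Relaxation time τ = C / λ = 2.67×10^8 / 19.5 = 1.37×10^7 s.
In days: 1.37×10^7 s / (86400 s/day) = 158 days.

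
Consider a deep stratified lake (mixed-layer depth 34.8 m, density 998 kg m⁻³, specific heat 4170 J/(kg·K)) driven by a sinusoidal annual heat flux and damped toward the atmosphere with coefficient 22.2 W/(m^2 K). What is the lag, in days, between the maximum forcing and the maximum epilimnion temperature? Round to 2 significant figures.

Areal heat capacity C = ρ c_p D = 998 × 4170 × 34.8 = 1.45×10^8 J m⁻² K⁻¹.
ω = 2π / 3.15×10^7 s = 1.99×10^-7 s⁻¹.
Phase lag φ = arctan(Cω/λ) = arctan(28.9/22.2) = 0.915 rad.
Time lag = φ / ω = 0.915 / 1.99×10^-7 = 4.59×10^6 s = 53.2 days.

53 days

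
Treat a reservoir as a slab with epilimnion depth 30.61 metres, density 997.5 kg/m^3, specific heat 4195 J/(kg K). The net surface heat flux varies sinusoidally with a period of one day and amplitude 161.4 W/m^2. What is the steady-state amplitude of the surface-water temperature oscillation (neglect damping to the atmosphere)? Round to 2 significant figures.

Areal heat capacity C = ρ c_p D = 997.5 × 4195 × 30.61 = 1.28×10^8 J/(m²·K).
Angular frequency ω = 2π / T = 2π / 86400 s = 7.27×10^-5 s⁻¹.
Cω = 1.28×10^8 × 7.27×10^-5 = 9310 W/(m²·K).
Amplitude A = F₀ / (Cω) = 161.4 / 9310 = 0.0173 K.

0.017 K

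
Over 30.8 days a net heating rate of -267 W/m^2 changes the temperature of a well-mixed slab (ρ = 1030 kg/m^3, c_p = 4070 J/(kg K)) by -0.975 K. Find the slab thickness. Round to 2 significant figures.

170 m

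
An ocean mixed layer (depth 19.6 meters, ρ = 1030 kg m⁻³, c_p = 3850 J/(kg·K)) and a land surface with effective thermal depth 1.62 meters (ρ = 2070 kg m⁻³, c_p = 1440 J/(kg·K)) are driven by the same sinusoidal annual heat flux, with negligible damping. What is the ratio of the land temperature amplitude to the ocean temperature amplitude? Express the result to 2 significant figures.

16

C_ocean = 1030 × 3850 × 19.6 = 7.77×10^7 J/(m²·K).
C_land = 2070 × 1440 × 1.62 = 4.83×10^6 J/(m²·K).
Undamped amplitude ∝ 1/C, so A_land/A_ocean = C_ocean/C_land = 16.1.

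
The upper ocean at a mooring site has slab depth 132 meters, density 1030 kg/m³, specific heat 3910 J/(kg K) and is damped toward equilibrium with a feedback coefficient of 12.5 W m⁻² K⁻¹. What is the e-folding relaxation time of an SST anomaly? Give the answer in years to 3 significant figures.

Areal heat capacity C = ρ c_p D = 1030 × 3910 × 132 = 5.32×10^8 J m⁻² K⁻¹.
Relaxation time τ = C / λ = 5.32×10^8 / 12.5 = 4.25×10^7 s.
In years: 4.25×10^7 s / (3.156×10^7 s/year) = 1.35 years.

1.35 years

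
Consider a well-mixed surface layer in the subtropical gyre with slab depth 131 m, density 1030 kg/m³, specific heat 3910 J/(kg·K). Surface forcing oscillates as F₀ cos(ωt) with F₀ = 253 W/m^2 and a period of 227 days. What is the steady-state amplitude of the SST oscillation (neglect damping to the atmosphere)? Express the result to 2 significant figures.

Areal heat capacity C = ρ c_p D = 1030 × 3910 × 131 = 5.28×10^8 J/(m^2 K).
Angular frequency ω = 2π / T = 2π / 1.96×10^7 s = 3.20×10^-7 s⁻¹.
Cω = 5.28×10^8 × 3.20×10^-7 = 169 W/(m²·K).
Amplitude A = F₀ / (Cω) = 253 / 169 = 1.50 K.

1.5 K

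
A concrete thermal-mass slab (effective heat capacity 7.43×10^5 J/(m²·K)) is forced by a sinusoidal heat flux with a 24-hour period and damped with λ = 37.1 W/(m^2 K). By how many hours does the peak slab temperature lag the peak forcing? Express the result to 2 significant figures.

3.7 hours

Areal heat capacity C = 7.43×10^5 J/(m²·K) (given).
ω = 2π / 86400 s = 7.27×10^-5 s⁻¹.
Phase lag φ = arctan(Cω/λ) = arctan(54.0/37.1) = 0.969 rad.
Time lag = φ / ω = 0.969 / 7.27×10^-5 = 13300 s = 3.70 hours.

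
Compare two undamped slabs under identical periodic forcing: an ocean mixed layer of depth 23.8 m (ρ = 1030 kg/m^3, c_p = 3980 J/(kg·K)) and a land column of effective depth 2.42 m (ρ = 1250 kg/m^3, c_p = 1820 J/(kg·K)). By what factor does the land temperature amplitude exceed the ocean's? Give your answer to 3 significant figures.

C_ocean = 1030 × 3980 × 23.8 = 9.76×10^7 J/(m²·K).
C_land = 1250 × 1820 × 2.42 = 5.51×10^6 J/(m²·K).
Undamped amplitude ∝ 1/C, so A_land/A_ocean = C_ocean/C_land = 17.7.

17.7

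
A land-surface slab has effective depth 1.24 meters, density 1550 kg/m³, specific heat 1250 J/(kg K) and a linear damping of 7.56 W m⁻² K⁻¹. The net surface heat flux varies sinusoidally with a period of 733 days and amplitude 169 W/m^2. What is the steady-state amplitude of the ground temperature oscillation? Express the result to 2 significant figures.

22 K

Areal heat capacity C = ρ c_p D = 1550 × 1250 × 1.24 = 2.40×10^6 J/(m^2 K).
Angular frequency ω = 2π / T = 2π / 6.33×10^7 s = 9.92×10^-8 s⁻¹.
√((Cω)² + λ²) = √((0.238)² + 7.56²) = 7.56 W/(m²·K).
Amplitude A = F₀ / √((Cω)²+λ²) = 169 / 7.56 = 22.3 K.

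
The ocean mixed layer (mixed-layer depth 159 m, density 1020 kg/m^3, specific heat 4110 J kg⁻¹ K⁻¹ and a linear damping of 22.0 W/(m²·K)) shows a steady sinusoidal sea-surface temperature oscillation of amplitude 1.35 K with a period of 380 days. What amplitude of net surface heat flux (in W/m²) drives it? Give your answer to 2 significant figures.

170

Areal heat capacity C = ρ c_p D = 1020 × 4110 × 159 = 6.67×10^8 J m⁻² K⁻¹.
ω = 2π / 3.28×10^7 s = 1.91×10^-7 s⁻¹.
√((Cω)² + λ²) = √((128)² + 22.0²) = 129 W/(m²·K).
F₀ = A × √((Cω)²+λ²) = 1.35 × 129 = 175 W/m².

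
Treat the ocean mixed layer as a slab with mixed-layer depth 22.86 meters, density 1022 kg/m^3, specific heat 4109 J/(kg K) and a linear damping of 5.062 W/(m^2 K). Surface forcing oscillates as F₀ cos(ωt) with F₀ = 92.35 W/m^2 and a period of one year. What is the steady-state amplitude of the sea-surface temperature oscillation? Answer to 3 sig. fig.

Areal heat capacity C = ρ c_p D = 1022 × 4109 × 22.86 = 9.60×10^7 J/(m²·K).
Angular frequency ω = 2π / T = 2π / 3.15×10^7 s = 1.99×10^-7 s⁻¹.
√((Cω)² + λ²) = √((19.1)² + 5.062²) = 19.8 W/(m²·K).
Amplitude A = F₀ / √((Cω)²+λ²) = 92.35 / 19.8 = 4.67 K.

4.67 K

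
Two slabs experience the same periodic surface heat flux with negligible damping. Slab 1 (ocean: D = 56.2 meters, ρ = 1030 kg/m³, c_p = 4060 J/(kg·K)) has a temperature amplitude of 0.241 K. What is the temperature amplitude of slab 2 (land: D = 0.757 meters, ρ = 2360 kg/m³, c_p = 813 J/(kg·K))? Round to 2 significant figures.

39 K

C_ocean = 2.35×10^8 J/(m²·K); C_land = 1.45×10^6 J/(m²·K).
A ∝ 1/C ⇒ A_land = A_ocean × C_ocean/C_land = 0.241 × 162 = 39.0 K.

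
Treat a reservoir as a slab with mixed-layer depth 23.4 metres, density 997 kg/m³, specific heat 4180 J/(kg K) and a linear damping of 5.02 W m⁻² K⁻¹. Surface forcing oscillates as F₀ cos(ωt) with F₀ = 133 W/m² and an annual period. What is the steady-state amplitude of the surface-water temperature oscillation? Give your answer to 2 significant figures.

6.6 K

Areal heat capacity C = ρ c_p D = 997 × 4180 × 23.4 = 9.75×10^7 J/(m^2 K).
Angular frequency ω = 2π / T = 2π / 3.15×10^7 s = 1.99×10^-7 s⁻¹.
√((Cω)² + λ²) = √((19.4)² + 5.02²) = 20.1 W/(m²·K).
Amplitude A = F₀ / √((Cω)²+λ²) = 133 / 20.1 = 6.63 K.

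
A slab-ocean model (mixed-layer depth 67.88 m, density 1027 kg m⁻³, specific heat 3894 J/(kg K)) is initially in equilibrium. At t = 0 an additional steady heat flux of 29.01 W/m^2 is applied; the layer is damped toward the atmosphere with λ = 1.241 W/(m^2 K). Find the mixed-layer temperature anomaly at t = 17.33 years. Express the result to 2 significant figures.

Areal heat capacity C = ρ c_p D = 1027 × 3894 × 67.88 = 2.71×10^8 J m⁻² K⁻¹.
τ = C / λ = 2.71×10^8 / 1.241 = 2.19×10^8 s.
Equilibrium anomaly ΔT_eq = F / λ = 29.01 / 1.241 = 23.4 K.
t = 17.33 years = 5.47×10^8 s, so t/τ = 2.50.
ΔT(t) = ΔT_eq (1 − e^(−t/τ)) = 23.4 × (1 − e^−2.50) = 21.5 K.

21 K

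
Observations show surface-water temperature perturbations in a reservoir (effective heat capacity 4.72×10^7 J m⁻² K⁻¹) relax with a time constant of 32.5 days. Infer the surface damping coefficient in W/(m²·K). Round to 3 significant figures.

16.8

Areal heat capacity C = 4.72×10^7 J m⁻² K⁻¹ (given).
τ = 32.5 days = 2.81×10^6 s.
λ = C / τ = 4.72×10^7 / 2.81×10^6 = 16.8 W/(m²·K).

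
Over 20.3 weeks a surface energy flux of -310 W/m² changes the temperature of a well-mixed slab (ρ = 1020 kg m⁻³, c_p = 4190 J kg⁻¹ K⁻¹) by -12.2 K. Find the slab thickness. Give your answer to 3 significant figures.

Heat input Q = F Δt = -310 × 1.23×10^7 s = -3.81×10^9 J/m².
Required areal heat capacity C = Q / ΔT = 3.12×10^8 J/(m²·K).
Depth D = C / (ρ c_p) = 3.12×10^8 / (1020 × 4190) = 73.0 m.

73.0 m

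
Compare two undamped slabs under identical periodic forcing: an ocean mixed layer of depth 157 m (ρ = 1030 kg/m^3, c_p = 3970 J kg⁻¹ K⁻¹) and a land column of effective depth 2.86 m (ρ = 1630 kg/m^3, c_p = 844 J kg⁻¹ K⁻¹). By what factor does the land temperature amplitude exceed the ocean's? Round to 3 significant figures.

163

C_ocean = 1030 × 3970 × 157 = 6.42×10^8 J/(m²·K).
C_land = 1630 × 844 × 2.86 = 3.93×10^6 J/(m²·K).
Undamped amplitude ∝ 1/C, so A_land/A_ocean = C_ocean/C_land = 163.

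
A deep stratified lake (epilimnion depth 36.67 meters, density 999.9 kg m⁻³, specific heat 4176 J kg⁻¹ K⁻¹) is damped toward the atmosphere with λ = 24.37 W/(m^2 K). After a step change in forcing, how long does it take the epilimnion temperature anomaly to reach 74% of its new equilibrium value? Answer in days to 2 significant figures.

98 days

Areal heat capacity C = ρ c_p D = 999.9 × 4176 × 36.67 = 1.53×10^8 J m⁻² K⁻¹.
τ = C / λ = 1.53×10^8 / 24.37 = 6.28×10^6 s.
Fraction reached: 1 − e^(−t/τ) = 0.74 ⇒ t = −τ ln(1 − 0.74) = τ × 1.35.
t = 8.46×10^6 s = 98.0 days.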